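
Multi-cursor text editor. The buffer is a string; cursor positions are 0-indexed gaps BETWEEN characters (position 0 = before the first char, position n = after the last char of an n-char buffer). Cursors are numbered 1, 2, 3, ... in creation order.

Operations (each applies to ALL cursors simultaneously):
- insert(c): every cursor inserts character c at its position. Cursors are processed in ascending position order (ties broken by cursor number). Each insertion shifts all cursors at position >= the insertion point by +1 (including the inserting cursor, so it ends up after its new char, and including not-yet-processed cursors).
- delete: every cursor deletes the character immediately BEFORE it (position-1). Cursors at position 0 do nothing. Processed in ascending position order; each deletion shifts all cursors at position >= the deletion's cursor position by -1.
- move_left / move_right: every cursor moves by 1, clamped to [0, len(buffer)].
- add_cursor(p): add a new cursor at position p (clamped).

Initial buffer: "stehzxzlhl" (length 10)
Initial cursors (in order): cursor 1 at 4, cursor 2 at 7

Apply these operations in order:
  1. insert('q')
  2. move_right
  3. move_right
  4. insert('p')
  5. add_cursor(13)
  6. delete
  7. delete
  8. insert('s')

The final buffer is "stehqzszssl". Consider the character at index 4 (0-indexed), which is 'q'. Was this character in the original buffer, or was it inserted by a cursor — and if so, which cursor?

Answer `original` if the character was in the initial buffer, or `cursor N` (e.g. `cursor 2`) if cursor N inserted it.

Answer: cursor 1

Derivation:
After op 1 (insert('q')): buffer="stehqzxzqlhl" (len 12), cursors c1@5 c2@9, authorship ....1...2...
After op 2 (move_right): buffer="stehqzxzqlhl" (len 12), cursors c1@6 c2@10, authorship ....1...2...
After op 3 (move_right): buffer="stehqzxzqlhl" (len 12), cursors c1@7 c2@11, authorship ....1...2...
After op 4 (insert('p')): buffer="stehqzxpzqlhpl" (len 14), cursors c1@8 c2@13, authorship ....1..1.2..2.
After op 5 (add_cursor(13)): buffer="stehqzxpzqlhpl" (len 14), cursors c1@8 c2@13 c3@13, authorship ....1..1.2..2.
After op 6 (delete): buffer="stehqzxzqll" (len 11), cursors c1@7 c2@10 c3@10, authorship ....1...2..
After op 7 (delete): buffer="stehqzzl" (len 8), cursors c1@6 c2@7 c3@7, authorship ....1...
After op 8 (insert('s')): buffer="stehqzszssl" (len 11), cursors c1@7 c2@10 c3@10, authorship ....1.1.23.
Authorship (.=original, N=cursor N): . . . . 1 . 1 . 2 3 .
Index 4: author = 1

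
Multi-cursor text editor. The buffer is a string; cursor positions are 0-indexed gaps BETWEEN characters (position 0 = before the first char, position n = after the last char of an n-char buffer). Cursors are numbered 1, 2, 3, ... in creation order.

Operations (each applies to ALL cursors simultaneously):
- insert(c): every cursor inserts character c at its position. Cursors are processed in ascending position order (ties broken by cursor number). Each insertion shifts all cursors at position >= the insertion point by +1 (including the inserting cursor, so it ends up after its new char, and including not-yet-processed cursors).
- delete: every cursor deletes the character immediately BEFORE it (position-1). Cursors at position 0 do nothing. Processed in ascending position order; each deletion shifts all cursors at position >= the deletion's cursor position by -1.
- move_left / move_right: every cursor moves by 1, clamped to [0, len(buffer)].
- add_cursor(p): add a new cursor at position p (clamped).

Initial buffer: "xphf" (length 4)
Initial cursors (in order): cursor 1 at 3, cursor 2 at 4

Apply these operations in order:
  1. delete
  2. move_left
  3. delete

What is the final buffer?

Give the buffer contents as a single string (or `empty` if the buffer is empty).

Answer: p

Derivation:
After op 1 (delete): buffer="xp" (len 2), cursors c1@2 c2@2, authorship ..
After op 2 (move_left): buffer="xp" (len 2), cursors c1@1 c2@1, authorship ..
After op 3 (delete): buffer="p" (len 1), cursors c1@0 c2@0, authorship .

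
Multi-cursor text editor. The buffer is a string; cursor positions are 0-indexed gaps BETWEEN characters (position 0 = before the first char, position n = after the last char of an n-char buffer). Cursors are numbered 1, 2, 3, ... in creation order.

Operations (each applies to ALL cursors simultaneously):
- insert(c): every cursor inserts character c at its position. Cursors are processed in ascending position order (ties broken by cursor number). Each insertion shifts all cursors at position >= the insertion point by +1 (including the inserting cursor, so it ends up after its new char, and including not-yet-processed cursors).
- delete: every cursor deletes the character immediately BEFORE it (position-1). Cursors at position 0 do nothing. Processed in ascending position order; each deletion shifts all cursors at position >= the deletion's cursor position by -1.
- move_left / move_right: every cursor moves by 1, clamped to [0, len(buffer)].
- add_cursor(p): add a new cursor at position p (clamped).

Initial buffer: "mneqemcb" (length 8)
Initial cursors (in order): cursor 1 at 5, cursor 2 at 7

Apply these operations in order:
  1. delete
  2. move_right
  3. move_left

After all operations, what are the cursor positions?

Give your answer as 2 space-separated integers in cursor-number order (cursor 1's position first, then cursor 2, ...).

Answer: 4 5

Derivation:
After op 1 (delete): buffer="mneqmb" (len 6), cursors c1@4 c2@5, authorship ......
After op 2 (move_right): buffer="mneqmb" (len 6), cursors c1@5 c2@6, authorship ......
After op 3 (move_left): buffer="mneqmb" (len 6), cursors c1@4 c2@5, authorship ......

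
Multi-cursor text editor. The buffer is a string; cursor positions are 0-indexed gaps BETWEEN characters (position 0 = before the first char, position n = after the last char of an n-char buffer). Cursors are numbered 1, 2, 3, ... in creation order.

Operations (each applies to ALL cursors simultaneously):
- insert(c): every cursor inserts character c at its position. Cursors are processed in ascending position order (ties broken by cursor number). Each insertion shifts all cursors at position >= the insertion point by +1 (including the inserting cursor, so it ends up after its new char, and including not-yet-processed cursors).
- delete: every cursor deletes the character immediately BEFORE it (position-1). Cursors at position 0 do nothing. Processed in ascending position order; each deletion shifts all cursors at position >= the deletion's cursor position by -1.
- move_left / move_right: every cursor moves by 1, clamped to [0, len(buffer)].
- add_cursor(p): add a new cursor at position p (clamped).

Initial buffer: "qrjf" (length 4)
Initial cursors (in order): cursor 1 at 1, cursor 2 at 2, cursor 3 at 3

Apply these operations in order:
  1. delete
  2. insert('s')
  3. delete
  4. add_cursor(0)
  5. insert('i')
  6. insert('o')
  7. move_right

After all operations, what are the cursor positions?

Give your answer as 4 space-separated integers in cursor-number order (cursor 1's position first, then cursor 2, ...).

After op 1 (delete): buffer="f" (len 1), cursors c1@0 c2@0 c3@0, authorship .
After op 2 (insert('s')): buffer="sssf" (len 4), cursors c1@3 c2@3 c3@3, authorship 123.
After op 3 (delete): buffer="f" (len 1), cursors c1@0 c2@0 c3@0, authorship .
After op 4 (add_cursor(0)): buffer="f" (len 1), cursors c1@0 c2@0 c3@0 c4@0, authorship .
After op 5 (insert('i')): buffer="iiiif" (len 5), cursors c1@4 c2@4 c3@4 c4@4, authorship 1234.
After op 6 (insert('o')): buffer="iiiioooof" (len 9), cursors c1@8 c2@8 c3@8 c4@8, authorship 12341234.
After op 7 (move_right): buffer="iiiioooof" (len 9), cursors c1@9 c2@9 c3@9 c4@9, authorship 12341234.

Answer: 9 9 9 9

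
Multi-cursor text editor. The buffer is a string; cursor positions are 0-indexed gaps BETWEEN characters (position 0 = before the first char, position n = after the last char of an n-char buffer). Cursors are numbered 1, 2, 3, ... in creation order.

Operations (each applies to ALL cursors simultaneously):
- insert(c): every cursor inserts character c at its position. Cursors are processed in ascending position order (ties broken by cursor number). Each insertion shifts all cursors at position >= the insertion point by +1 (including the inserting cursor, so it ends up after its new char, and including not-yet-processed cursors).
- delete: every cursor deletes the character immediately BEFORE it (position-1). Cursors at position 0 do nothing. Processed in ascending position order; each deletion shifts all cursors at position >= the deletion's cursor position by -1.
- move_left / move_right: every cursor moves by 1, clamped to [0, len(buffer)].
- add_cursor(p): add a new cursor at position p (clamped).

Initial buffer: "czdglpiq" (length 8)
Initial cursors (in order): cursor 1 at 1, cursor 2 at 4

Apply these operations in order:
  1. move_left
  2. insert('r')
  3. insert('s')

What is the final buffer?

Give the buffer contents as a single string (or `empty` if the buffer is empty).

After op 1 (move_left): buffer="czdglpiq" (len 8), cursors c1@0 c2@3, authorship ........
After op 2 (insert('r')): buffer="rczdrglpiq" (len 10), cursors c1@1 c2@5, authorship 1...2.....
After op 3 (insert('s')): buffer="rsczdrsglpiq" (len 12), cursors c1@2 c2@7, authorship 11...22.....

Answer: rsczdrsglpiq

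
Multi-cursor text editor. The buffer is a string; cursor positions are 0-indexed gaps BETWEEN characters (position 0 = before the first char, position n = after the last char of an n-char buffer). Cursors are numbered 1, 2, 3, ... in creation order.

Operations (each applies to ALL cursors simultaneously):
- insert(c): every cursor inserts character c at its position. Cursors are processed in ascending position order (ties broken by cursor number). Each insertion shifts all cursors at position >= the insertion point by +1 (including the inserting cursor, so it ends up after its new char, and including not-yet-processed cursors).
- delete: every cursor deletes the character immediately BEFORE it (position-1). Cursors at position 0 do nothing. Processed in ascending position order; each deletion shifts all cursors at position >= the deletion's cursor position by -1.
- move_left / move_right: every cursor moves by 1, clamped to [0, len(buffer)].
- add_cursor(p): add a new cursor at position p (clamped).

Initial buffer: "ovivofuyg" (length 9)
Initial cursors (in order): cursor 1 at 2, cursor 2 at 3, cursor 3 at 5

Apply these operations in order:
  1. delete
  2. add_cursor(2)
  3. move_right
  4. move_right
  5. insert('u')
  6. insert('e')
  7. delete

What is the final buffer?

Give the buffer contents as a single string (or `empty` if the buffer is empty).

After op 1 (delete): buffer="ovfuyg" (len 6), cursors c1@1 c2@1 c3@2, authorship ......
After op 2 (add_cursor(2)): buffer="ovfuyg" (len 6), cursors c1@1 c2@1 c3@2 c4@2, authorship ......
After op 3 (move_right): buffer="ovfuyg" (len 6), cursors c1@2 c2@2 c3@3 c4@3, authorship ......
After op 4 (move_right): buffer="ovfuyg" (len 6), cursors c1@3 c2@3 c3@4 c4@4, authorship ......
After op 5 (insert('u')): buffer="ovfuuuuuyg" (len 10), cursors c1@5 c2@5 c3@8 c4@8, authorship ...12.34..
After op 6 (insert('e')): buffer="ovfuueeuuueeyg" (len 14), cursors c1@7 c2@7 c3@12 c4@12, authorship ...1212.3434..
After op 7 (delete): buffer="ovfuuuuuyg" (len 10), cursors c1@5 c2@5 c3@8 c4@8, authorship ...12.34..

Answer: ovfuuuuuyg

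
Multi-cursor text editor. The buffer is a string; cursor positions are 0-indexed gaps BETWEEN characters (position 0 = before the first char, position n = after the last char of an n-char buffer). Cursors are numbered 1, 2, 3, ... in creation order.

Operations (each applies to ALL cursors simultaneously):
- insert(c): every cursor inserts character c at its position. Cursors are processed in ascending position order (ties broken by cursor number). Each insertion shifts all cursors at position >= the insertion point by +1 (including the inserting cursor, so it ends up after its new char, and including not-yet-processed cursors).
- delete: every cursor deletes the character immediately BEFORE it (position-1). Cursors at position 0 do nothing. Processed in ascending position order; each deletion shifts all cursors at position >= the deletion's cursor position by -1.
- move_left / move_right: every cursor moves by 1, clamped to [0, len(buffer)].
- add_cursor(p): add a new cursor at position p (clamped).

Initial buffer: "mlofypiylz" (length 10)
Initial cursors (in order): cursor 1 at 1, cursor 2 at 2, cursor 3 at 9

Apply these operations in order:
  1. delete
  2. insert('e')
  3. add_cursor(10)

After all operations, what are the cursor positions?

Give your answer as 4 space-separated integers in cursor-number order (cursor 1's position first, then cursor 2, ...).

Answer: 2 2 9 10

Derivation:
After op 1 (delete): buffer="ofypiyz" (len 7), cursors c1@0 c2@0 c3@6, authorship .......
After op 2 (insert('e')): buffer="eeofypiyez" (len 10), cursors c1@2 c2@2 c3@9, authorship 12......3.
After op 3 (add_cursor(10)): buffer="eeofypiyez" (len 10), cursors c1@2 c2@2 c3@9 c4@10, authorship 12......3.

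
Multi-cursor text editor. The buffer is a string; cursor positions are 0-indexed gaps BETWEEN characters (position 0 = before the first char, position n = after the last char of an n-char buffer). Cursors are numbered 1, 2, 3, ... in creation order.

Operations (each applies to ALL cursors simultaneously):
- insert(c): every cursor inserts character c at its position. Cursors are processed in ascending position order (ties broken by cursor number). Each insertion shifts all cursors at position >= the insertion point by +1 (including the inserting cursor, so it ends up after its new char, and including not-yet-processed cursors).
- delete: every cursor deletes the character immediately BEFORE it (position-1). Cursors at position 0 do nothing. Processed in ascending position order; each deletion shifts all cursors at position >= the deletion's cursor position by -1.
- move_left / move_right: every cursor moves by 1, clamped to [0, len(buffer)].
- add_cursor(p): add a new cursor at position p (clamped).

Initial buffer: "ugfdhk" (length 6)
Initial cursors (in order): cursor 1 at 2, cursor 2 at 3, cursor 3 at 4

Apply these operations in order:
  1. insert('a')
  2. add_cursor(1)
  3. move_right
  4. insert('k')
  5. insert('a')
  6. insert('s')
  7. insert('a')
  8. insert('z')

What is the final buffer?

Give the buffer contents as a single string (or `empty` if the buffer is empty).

After op 1 (insert('a')): buffer="ugafadahk" (len 9), cursors c1@3 c2@5 c3@7, authorship ..1.2.3..
After op 2 (add_cursor(1)): buffer="ugafadahk" (len 9), cursors c4@1 c1@3 c2@5 c3@7, authorship ..1.2.3..
After op 3 (move_right): buffer="ugafadahk" (len 9), cursors c4@2 c1@4 c2@6 c3@8, authorship ..1.2.3..
After op 4 (insert('k')): buffer="ugkafkadkahkk" (len 13), cursors c4@3 c1@6 c2@9 c3@12, authorship ..41.12.23.3.
After op 5 (insert('a')): buffer="ugkaafkaadkaahkak" (len 17), cursors c4@4 c1@8 c2@12 c3@16, authorship ..441.112.223.33.
After op 6 (insert('s')): buffer="ugkasafkasadkasahkask" (len 21), cursors c4@5 c1@10 c2@15 c3@20, authorship ..4441.1112.2223.333.
After op 7 (insert('a')): buffer="ugkasaafkasaadkasaahkasak" (len 25), cursors c4@6 c1@12 c2@18 c3@24, authorship ..44441.11112.22223.3333.
After op 8 (insert('z')): buffer="ugkasazafkasazadkasazahkasazk" (len 29), cursors c4@7 c1@14 c2@21 c3@28, authorship ..444441.111112.222223.33333.

Answer: ugkasazafkasazadkasazahkasazk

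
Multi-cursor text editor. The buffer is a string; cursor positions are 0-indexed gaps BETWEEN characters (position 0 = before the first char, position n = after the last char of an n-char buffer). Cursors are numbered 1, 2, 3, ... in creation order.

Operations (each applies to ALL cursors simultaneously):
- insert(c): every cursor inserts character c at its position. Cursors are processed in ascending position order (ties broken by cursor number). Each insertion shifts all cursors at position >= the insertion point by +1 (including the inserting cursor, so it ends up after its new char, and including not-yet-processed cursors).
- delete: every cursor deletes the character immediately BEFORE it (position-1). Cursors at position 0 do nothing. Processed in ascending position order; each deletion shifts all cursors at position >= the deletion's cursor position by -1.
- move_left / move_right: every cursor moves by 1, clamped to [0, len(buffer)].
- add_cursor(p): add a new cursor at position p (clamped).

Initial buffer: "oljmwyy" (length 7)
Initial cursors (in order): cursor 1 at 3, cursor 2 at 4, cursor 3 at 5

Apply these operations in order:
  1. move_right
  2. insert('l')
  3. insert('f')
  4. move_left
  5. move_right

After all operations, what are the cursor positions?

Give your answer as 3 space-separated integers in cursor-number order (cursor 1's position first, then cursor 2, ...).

Answer: 6 9 12

Derivation:
After op 1 (move_right): buffer="oljmwyy" (len 7), cursors c1@4 c2@5 c3@6, authorship .......
After op 2 (insert('l')): buffer="oljmlwlyly" (len 10), cursors c1@5 c2@7 c3@9, authorship ....1.2.3.
After op 3 (insert('f')): buffer="oljmlfwlfylfy" (len 13), cursors c1@6 c2@9 c3@12, authorship ....11.22.33.
After op 4 (move_left): buffer="oljmlfwlfylfy" (len 13), cursors c1@5 c2@8 c3@11, authorship ....11.22.33.
After op 5 (move_right): buffer="oljmlfwlfylfy" (len 13), cursors c1@6 c2@9 c3@12, authorship ....11.22.33.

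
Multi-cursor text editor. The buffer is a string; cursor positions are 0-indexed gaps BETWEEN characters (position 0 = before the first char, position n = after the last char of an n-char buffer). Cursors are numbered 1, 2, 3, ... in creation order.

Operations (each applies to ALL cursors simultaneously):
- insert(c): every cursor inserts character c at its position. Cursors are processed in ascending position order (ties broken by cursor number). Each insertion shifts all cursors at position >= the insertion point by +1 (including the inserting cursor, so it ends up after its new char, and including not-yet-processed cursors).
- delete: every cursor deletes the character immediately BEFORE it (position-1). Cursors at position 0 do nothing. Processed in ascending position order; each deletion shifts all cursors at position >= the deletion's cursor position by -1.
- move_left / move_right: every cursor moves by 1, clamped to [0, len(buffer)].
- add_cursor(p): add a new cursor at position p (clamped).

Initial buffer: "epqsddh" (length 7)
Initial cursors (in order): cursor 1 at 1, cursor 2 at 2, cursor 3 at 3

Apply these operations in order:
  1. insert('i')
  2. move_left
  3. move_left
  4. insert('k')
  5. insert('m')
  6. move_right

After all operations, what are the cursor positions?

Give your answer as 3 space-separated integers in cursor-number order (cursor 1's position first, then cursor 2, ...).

Answer: 3 7 11

Derivation:
After op 1 (insert('i')): buffer="eipiqisddh" (len 10), cursors c1@2 c2@4 c3@6, authorship .1.2.3....
After op 2 (move_left): buffer="eipiqisddh" (len 10), cursors c1@1 c2@3 c3@5, authorship .1.2.3....
After op 3 (move_left): buffer="eipiqisddh" (len 10), cursors c1@0 c2@2 c3@4, authorship .1.2.3....
After op 4 (insert('k')): buffer="keikpikqisddh" (len 13), cursors c1@1 c2@4 c3@7, authorship 1.12.23.3....
After op 5 (insert('m')): buffer="kmeikmpikmqisddh" (len 16), cursors c1@2 c2@6 c3@10, authorship 11.122.233.3....
After op 6 (move_right): buffer="kmeikmpikmqisddh" (len 16), cursors c1@3 c2@7 c3@11, authorship 11.122.233.3....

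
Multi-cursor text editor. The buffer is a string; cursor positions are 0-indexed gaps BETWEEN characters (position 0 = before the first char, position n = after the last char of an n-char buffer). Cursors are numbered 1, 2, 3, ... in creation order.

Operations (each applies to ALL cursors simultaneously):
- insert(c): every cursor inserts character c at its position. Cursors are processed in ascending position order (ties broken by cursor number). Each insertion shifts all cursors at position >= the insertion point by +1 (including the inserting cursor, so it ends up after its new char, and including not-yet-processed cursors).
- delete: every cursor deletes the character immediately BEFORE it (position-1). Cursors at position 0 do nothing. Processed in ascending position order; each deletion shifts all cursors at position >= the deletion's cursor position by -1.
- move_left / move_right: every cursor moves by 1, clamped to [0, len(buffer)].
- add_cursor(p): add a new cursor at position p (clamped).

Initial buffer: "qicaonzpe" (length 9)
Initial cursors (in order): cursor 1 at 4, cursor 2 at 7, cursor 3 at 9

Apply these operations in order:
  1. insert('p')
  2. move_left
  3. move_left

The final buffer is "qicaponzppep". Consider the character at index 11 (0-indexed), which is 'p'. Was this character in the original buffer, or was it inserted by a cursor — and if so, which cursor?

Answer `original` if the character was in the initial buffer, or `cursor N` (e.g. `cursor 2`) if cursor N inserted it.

After op 1 (insert('p')): buffer="qicaponzppep" (len 12), cursors c1@5 c2@9 c3@12, authorship ....1...2..3
After op 2 (move_left): buffer="qicaponzppep" (len 12), cursors c1@4 c2@8 c3@11, authorship ....1...2..3
After op 3 (move_left): buffer="qicaponzppep" (len 12), cursors c1@3 c2@7 c3@10, authorship ....1...2..3
Authorship (.=original, N=cursor N): . . . . 1 . . . 2 . . 3
Index 11: author = 3

Answer: cursor 3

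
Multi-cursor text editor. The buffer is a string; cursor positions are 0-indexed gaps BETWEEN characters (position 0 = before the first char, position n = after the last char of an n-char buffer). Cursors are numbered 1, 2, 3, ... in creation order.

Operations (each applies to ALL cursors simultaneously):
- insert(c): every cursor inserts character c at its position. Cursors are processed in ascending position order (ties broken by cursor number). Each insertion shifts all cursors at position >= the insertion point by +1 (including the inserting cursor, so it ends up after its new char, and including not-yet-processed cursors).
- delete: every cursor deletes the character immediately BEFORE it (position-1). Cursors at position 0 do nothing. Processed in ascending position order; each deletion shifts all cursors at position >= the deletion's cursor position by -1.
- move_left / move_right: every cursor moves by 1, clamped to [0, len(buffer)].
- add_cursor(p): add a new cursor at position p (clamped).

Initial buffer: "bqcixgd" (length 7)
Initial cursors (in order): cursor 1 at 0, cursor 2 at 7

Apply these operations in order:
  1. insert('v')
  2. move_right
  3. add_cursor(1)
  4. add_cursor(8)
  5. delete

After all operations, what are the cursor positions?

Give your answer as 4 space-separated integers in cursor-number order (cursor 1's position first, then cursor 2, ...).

Answer: 0 5 0 5

Derivation:
After op 1 (insert('v')): buffer="vbqcixgdv" (len 9), cursors c1@1 c2@9, authorship 1.......2
After op 2 (move_right): buffer="vbqcixgdv" (len 9), cursors c1@2 c2@9, authorship 1.......2
After op 3 (add_cursor(1)): buffer="vbqcixgdv" (len 9), cursors c3@1 c1@2 c2@9, authorship 1.......2
After op 4 (add_cursor(8)): buffer="vbqcixgdv" (len 9), cursors c3@1 c1@2 c4@8 c2@9, authorship 1.......2
After op 5 (delete): buffer="qcixg" (len 5), cursors c1@0 c3@0 c2@5 c4@5, authorship .....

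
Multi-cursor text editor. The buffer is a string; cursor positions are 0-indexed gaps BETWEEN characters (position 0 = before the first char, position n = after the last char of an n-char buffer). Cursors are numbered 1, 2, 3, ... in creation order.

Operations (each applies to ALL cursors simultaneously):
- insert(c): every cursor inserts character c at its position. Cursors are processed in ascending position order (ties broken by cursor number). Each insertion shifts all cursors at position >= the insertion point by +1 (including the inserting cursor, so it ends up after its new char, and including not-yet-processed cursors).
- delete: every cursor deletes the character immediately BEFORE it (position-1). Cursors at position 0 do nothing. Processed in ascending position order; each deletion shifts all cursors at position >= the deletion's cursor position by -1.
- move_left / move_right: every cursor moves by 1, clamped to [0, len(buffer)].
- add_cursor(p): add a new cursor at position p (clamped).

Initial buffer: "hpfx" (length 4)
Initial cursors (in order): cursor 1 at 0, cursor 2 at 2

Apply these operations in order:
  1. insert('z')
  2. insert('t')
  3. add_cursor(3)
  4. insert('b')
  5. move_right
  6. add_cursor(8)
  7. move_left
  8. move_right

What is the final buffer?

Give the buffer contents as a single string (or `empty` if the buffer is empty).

After op 1 (insert('z')): buffer="zhpzfx" (len 6), cursors c1@1 c2@4, authorship 1..2..
After op 2 (insert('t')): buffer="zthpztfx" (len 8), cursors c1@2 c2@6, authorship 11..22..
After op 3 (add_cursor(3)): buffer="zthpztfx" (len 8), cursors c1@2 c3@3 c2@6, authorship 11..22..
After op 4 (insert('b')): buffer="ztbhbpztbfx" (len 11), cursors c1@3 c3@5 c2@9, authorship 111.3.222..
After op 5 (move_right): buffer="ztbhbpztbfx" (len 11), cursors c1@4 c3@6 c2@10, authorship 111.3.222..
After op 6 (add_cursor(8)): buffer="ztbhbpztbfx" (len 11), cursors c1@4 c3@6 c4@8 c2@10, authorship 111.3.222..
After op 7 (move_left): buffer="ztbhbpztbfx" (len 11), cursors c1@3 c3@5 c4@7 c2@9, authorship 111.3.222..
After op 8 (move_right): buffer="ztbhbpztbfx" (len 11), cursors c1@4 c3@6 c4@8 c2@10, authorship 111.3.222..

Answer: ztbhbpztbfx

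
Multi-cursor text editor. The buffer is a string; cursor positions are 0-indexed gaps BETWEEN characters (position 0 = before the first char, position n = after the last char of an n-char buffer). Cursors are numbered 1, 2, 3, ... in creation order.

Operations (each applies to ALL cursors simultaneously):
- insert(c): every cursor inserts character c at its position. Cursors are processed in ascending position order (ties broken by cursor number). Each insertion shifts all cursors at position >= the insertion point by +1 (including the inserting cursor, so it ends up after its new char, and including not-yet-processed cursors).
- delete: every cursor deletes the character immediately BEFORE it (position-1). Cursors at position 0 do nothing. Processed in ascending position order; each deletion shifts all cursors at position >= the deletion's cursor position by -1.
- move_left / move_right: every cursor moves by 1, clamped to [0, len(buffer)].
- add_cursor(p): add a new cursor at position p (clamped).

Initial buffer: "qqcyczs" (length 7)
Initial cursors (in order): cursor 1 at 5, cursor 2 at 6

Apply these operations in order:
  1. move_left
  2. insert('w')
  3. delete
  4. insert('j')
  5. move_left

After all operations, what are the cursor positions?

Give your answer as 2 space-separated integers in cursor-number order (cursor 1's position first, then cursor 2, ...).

Answer: 4 6

Derivation:
After op 1 (move_left): buffer="qqcyczs" (len 7), cursors c1@4 c2@5, authorship .......
After op 2 (insert('w')): buffer="qqcywcwzs" (len 9), cursors c1@5 c2@7, authorship ....1.2..
After op 3 (delete): buffer="qqcyczs" (len 7), cursors c1@4 c2@5, authorship .......
After op 4 (insert('j')): buffer="qqcyjcjzs" (len 9), cursors c1@5 c2@7, authorship ....1.2..
After op 5 (move_left): buffer="qqcyjcjzs" (len 9), cursors c1@4 c2@6, authorship ....1.2..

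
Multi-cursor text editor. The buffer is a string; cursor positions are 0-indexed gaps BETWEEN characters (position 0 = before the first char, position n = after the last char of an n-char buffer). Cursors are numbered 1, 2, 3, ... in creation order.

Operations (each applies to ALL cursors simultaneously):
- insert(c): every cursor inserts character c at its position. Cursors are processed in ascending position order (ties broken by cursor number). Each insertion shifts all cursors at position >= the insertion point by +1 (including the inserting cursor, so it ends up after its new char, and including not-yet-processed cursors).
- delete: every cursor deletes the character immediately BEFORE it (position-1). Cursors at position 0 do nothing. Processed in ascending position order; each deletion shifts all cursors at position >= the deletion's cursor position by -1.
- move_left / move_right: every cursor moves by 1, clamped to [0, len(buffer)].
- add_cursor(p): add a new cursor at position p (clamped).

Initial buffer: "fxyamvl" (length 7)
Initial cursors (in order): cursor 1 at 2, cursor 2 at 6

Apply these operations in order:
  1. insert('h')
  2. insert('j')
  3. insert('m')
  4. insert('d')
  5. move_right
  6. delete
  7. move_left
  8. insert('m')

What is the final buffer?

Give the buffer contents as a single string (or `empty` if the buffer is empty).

After op 1 (insert('h')): buffer="fxhyamvhl" (len 9), cursors c1@3 c2@8, authorship ..1....2.
After op 2 (insert('j')): buffer="fxhjyamvhjl" (len 11), cursors c1@4 c2@10, authorship ..11....22.
After op 3 (insert('m')): buffer="fxhjmyamvhjml" (len 13), cursors c1@5 c2@12, authorship ..111....222.
After op 4 (insert('d')): buffer="fxhjmdyamvhjmdl" (len 15), cursors c1@6 c2@14, authorship ..1111....2222.
After op 5 (move_right): buffer="fxhjmdyamvhjmdl" (len 15), cursors c1@7 c2@15, authorship ..1111....2222.
After op 6 (delete): buffer="fxhjmdamvhjmd" (len 13), cursors c1@6 c2@13, authorship ..1111...2222
After op 7 (move_left): buffer="fxhjmdamvhjmd" (len 13), cursors c1@5 c2@12, authorship ..1111...2222
After op 8 (insert('m')): buffer="fxhjmmdamvhjmmd" (len 15), cursors c1@6 c2@14, authorship ..11111...22222

Answer: fxhjmmdamvhjmmd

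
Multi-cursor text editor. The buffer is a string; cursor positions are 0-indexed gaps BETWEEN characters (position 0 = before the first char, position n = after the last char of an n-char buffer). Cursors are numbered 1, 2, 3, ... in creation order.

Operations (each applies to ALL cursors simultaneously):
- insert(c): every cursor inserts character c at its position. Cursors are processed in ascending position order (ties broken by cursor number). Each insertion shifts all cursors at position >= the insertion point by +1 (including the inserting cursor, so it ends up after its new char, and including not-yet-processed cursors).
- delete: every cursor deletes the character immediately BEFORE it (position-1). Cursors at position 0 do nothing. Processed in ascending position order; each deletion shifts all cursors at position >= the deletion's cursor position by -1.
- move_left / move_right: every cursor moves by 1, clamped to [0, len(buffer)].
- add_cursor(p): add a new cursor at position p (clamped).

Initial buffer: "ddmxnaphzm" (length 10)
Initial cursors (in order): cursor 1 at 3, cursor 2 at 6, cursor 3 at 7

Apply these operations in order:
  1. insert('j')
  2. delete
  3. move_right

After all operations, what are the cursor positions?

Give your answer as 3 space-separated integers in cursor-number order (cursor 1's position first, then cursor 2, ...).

After op 1 (insert('j')): buffer="ddmjxnajpjhzm" (len 13), cursors c1@4 c2@8 c3@10, authorship ...1...2.3...
After op 2 (delete): buffer="ddmxnaphzm" (len 10), cursors c1@3 c2@6 c3@7, authorship ..........
After op 3 (move_right): buffer="ddmxnaphzm" (len 10), cursors c1@4 c2@7 c3@8, authorship ..........

Answer: 4 7 8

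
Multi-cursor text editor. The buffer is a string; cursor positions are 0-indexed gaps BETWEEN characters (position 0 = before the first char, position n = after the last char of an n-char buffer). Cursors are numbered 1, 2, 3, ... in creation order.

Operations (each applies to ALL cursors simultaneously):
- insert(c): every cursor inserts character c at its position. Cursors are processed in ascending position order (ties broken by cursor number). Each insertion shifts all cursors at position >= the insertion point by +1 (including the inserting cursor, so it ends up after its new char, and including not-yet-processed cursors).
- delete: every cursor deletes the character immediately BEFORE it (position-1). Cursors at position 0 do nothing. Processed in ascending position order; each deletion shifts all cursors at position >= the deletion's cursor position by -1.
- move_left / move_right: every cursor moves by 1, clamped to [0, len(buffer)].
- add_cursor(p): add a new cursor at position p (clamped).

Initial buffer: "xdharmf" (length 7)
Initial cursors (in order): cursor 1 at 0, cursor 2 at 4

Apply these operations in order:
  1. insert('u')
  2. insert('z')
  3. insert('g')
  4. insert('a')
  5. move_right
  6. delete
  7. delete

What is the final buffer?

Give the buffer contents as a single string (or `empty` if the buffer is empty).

Answer: uzgdhauzgmf

Derivation:
After op 1 (insert('u')): buffer="uxdhaurmf" (len 9), cursors c1@1 c2@6, authorship 1....2...
After op 2 (insert('z')): buffer="uzxdhauzrmf" (len 11), cursors c1@2 c2@8, authorship 11....22...
After op 3 (insert('g')): buffer="uzgxdhauzgrmf" (len 13), cursors c1@3 c2@10, authorship 111....222...
After op 4 (insert('a')): buffer="uzgaxdhauzgarmf" (len 15), cursors c1@4 c2@12, authorship 1111....2222...
After op 5 (move_right): buffer="uzgaxdhauzgarmf" (len 15), cursors c1@5 c2@13, authorship 1111....2222...
After op 6 (delete): buffer="uzgadhauzgamf" (len 13), cursors c1@4 c2@11, authorship 1111...2222..
After op 7 (delete): buffer="uzgdhauzgmf" (len 11), cursors c1@3 c2@9, authorship 111...222..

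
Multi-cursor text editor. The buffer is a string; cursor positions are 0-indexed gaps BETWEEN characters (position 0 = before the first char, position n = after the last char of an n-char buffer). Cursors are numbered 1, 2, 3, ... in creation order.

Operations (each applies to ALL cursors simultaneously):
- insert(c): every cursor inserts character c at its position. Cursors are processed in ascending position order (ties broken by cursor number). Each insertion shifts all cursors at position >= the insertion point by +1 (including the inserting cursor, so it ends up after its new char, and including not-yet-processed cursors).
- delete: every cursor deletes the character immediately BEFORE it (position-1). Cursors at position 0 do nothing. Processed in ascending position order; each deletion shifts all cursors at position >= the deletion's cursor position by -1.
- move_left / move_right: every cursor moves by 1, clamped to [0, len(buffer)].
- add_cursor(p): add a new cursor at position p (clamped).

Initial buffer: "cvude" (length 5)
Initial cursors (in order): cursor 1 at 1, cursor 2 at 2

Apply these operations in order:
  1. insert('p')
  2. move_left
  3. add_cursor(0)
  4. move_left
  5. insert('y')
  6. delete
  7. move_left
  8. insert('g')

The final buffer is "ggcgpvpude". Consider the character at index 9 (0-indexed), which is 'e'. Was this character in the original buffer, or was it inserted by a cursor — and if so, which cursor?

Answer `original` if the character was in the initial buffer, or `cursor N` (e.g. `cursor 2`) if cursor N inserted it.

After op 1 (insert('p')): buffer="cpvpude" (len 7), cursors c1@2 c2@4, authorship .1.2...
After op 2 (move_left): buffer="cpvpude" (len 7), cursors c1@1 c2@3, authorship .1.2...
After op 3 (add_cursor(0)): buffer="cpvpude" (len 7), cursors c3@0 c1@1 c2@3, authorship .1.2...
After op 4 (move_left): buffer="cpvpude" (len 7), cursors c1@0 c3@0 c2@2, authorship .1.2...
After op 5 (insert('y')): buffer="yycpyvpude" (len 10), cursors c1@2 c3@2 c2@5, authorship 13.12.2...
After op 6 (delete): buffer="cpvpude" (len 7), cursors c1@0 c3@0 c2@2, authorship .1.2...
After op 7 (move_left): buffer="cpvpude" (len 7), cursors c1@0 c3@0 c2@1, authorship .1.2...
After op 8 (insert('g')): buffer="ggcgpvpude" (len 10), cursors c1@2 c3@2 c2@4, authorship 13.21.2...
Authorship (.=original, N=cursor N): 1 3 . 2 1 . 2 . . .
Index 9: author = original

Answer: original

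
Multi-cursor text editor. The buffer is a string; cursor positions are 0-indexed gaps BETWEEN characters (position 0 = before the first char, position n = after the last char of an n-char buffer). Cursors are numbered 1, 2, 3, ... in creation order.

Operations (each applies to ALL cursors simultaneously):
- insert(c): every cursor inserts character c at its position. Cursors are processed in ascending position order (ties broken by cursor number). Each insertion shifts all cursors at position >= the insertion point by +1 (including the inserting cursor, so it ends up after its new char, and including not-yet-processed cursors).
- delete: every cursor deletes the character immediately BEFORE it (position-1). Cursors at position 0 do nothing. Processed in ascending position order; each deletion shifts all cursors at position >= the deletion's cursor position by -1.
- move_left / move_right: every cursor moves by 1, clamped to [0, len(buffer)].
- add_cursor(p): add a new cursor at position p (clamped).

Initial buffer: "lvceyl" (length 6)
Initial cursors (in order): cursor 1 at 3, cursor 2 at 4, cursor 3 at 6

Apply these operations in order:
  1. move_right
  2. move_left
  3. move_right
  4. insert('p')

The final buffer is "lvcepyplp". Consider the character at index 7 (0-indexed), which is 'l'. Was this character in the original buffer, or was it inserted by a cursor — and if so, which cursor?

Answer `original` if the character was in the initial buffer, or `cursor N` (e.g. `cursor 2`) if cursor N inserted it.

Answer: original

Derivation:
After op 1 (move_right): buffer="lvceyl" (len 6), cursors c1@4 c2@5 c3@6, authorship ......
After op 2 (move_left): buffer="lvceyl" (len 6), cursors c1@3 c2@4 c3@5, authorship ......
After op 3 (move_right): buffer="lvceyl" (len 6), cursors c1@4 c2@5 c3@6, authorship ......
After op 4 (insert('p')): buffer="lvcepyplp" (len 9), cursors c1@5 c2@7 c3@9, authorship ....1.2.3
Authorship (.=original, N=cursor N): . . . . 1 . 2 . 3
Index 7: author = original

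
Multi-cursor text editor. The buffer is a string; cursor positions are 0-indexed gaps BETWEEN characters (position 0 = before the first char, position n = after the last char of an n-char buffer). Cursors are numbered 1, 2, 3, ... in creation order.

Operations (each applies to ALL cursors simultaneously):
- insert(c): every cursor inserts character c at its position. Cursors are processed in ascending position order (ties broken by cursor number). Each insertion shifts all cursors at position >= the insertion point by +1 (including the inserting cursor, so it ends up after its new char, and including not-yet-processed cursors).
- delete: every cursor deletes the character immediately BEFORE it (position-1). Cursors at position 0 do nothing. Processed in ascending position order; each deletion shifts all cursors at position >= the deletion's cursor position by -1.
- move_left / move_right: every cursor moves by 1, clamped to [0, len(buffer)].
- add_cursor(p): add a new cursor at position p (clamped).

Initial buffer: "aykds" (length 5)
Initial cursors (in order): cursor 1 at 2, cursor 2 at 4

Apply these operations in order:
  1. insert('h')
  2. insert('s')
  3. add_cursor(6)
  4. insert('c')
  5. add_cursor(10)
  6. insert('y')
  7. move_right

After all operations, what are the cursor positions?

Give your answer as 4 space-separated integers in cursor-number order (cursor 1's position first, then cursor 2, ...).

After op 1 (insert('h')): buffer="ayhkdhs" (len 7), cursors c1@3 c2@6, authorship ..1..2.
After op 2 (insert('s')): buffer="ayhskdhss" (len 9), cursors c1@4 c2@8, authorship ..11..22.
After op 3 (add_cursor(6)): buffer="ayhskdhss" (len 9), cursors c1@4 c3@6 c2@8, authorship ..11..22.
After op 4 (insert('c')): buffer="ayhsckdchscs" (len 12), cursors c1@5 c3@8 c2@11, authorship ..111..3222.
After op 5 (add_cursor(10)): buffer="ayhsckdchscs" (len 12), cursors c1@5 c3@8 c4@10 c2@11, authorship ..111..3222.
After op 6 (insert('y')): buffer="ayhscykdcyhsycys" (len 16), cursors c1@6 c3@10 c4@13 c2@15, authorship ..1111..3322422.
After op 7 (move_right): buffer="ayhscykdcyhsycys" (len 16), cursors c1@7 c3@11 c4@14 c2@16, authorship ..1111..3322422.

Answer: 7 16 11 14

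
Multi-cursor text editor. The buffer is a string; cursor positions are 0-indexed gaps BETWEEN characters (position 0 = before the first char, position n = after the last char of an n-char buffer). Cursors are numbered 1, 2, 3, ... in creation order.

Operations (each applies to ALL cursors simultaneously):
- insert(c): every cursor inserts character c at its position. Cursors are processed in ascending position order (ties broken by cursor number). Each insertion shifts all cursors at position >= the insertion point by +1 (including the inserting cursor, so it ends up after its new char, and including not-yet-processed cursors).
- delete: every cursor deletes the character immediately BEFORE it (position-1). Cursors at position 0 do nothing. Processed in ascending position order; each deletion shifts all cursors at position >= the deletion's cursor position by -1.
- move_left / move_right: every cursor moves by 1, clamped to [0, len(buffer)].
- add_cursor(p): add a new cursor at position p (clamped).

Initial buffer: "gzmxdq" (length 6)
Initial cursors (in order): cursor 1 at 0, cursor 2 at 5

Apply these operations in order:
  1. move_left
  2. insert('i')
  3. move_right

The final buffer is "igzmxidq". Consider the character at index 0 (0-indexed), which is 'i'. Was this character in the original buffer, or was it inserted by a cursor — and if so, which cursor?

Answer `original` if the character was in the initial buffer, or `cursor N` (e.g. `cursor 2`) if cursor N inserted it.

After op 1 (move_left): buffer="gzmxdq" (len 6), cursors c1@0 c2@4, authorship ......
After op 2 (insert('i')): buffer="igzmxidq" (len 8), cursors c1@1 c2@6, authorship 1....2..
After op 3 (move_right): buffer="igzmxidq" (len 8), cursors c1@2 c2@7, authorship 1....2..
Authorship (.=original, N=cursor N): 1 . . . . 2 . .
Index 0: author = 1

Answer: cursor 1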